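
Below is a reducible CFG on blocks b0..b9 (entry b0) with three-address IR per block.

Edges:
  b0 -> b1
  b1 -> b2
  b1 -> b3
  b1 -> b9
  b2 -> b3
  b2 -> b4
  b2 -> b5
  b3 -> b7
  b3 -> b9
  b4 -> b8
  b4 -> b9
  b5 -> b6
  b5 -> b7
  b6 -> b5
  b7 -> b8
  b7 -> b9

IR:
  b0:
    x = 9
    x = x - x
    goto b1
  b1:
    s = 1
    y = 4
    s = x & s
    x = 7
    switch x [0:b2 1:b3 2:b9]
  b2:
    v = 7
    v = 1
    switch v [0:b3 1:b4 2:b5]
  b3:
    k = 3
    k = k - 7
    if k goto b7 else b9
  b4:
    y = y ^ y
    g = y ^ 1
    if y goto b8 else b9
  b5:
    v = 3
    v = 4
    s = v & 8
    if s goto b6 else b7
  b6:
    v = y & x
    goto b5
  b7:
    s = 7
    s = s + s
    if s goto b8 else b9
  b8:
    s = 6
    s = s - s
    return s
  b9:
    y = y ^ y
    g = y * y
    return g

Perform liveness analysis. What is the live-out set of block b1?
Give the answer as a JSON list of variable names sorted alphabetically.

Block summaries:
  b0 def {x} use ∅
  b1 def {s,x,y} use {x}
  b2 def {v} use ∅
  b3 def {k} use ∅
  b4 def {g,y} use {y}
  b5 def {s,v} use ∅
  b6 def {v} use {x,y}
  b7 def {s} use ∅
  b8 def {s} use ∅
  b9 def {g,y} use {y}

Liveness:
  b0 li=∅ lo={x}
  b1 li={x} lo={x,y}
  b2 li={x,y} lo={x,y}
  b3 li={y} lo={y}
  b4 li={y} lo={y}
  b5 li={x,y} lo={x,y}
  b6 li={x,y} lo={x,y}
  b7 li={y} lo={y}
  b8 li=∅ lo=∅
  b9 li={y} lo=∅

live-out(b1) = ["x", "y"]

Answer: ["x", "y"]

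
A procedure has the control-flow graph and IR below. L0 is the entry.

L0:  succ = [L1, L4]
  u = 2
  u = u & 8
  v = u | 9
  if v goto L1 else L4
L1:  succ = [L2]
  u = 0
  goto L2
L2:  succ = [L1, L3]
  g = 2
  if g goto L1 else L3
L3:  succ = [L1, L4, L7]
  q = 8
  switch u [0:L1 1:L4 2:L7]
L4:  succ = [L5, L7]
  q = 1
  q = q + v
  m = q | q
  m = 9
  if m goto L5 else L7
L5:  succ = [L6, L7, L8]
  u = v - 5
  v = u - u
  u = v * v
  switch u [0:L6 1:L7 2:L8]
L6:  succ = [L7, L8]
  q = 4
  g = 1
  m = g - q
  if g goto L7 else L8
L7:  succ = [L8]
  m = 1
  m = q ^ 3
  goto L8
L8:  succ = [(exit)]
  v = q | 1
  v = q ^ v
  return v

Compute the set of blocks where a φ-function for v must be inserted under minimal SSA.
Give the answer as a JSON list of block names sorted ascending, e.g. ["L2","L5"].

idom tree: L1←L0 L2←L1 L3←L2 L4←L0 L5←L4 L6←L5 L7←L0 L8←L0
Dom∩ at merges:
  L1: preds {L0,L2,L3}: {L0} ∩ {L0,L1,L2} ∩ {L0,L1,L2,L3} = {L0}; idom=L0
  L4: preds {L0,L3}: {L0} ∩ {L0,L1,L2,L3} = {L0}; idom=L0
  L7: preds {L3,L4,L5,L6}: {L0,L1,L2,L3} ∩ {L0,L4} ∩ {L0,L4,L5} ∩ {L0,L4,L5,L6} = {L0}; idom=L0
  L8: preds {L5,L6,L7}: {L0,L4,L5} ∩ {L0,L4,L5,L6} ∩ {L0,L7} = {L0}; idom=L0

Frontier:
  join L1 pred L0: · stop@L0
  join L1 pred L2: L2→L1 stop@L0
  join L1 pred L3: L3→L2→L1 stop@L0
  join L4 pred L0: · stop@L0
  join L4 pred L3: L3→L2→L1 stop@L0
  join L7 pred L3: L3→L2→L1 stop@L0
  join L7 pred L4: L4 stop@L0
  join L7 pred L5: L5→L4 stop@L0
  join L7 pred L6: L6→L5→L4 stop@L0
  join L8 pred L5: L5→L4 stop@L0
  join L8 pred L6: L6→L5→L4 stop@L0
  join L8 pred L7: L7 stop@L0
  L0 → ∅
  L1 → {L1,L4,L7}
  L2 → {L1,L4,L7}
  L3 → {L1,L4,L7}
  L4 → {L7,L8}
  L5 → {L7,L8}
  L6 → {L7,L8}
  L7 → {L8}
  L8 → ∅

φ for v: defs {L0,L5,L8}
  DF⁺ = {L7,L8}

Answer: ["L7", "L8"]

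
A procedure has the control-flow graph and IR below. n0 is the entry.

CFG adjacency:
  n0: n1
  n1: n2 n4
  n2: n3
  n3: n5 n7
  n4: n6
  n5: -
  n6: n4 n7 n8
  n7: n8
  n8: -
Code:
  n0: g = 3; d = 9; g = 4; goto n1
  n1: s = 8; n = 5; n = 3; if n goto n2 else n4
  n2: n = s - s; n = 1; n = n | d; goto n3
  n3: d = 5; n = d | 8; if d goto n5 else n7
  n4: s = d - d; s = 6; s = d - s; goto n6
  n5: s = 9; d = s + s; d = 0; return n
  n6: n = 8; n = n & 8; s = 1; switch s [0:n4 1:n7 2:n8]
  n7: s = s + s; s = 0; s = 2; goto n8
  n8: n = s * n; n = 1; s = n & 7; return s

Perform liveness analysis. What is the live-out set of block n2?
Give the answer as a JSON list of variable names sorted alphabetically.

def/use:
  n0: def={d,g} ue=∅
  n1: def={n,s} ue=∅
  n2: def={n} ue={d,s}
  n3: def={d,n} ue=∅
  n4: def={s} ue={d}
  n5: def={d,s} ue={n}
  n6: def={n,s} ue=∅
  n7: def={s} ue={s}
  n8: def={n,s} ue={n,s}

Liveness:
  n0 li=∅ lo={d}
  n1 li={d} lo={d,s}
  n2 li={d,s} lo={s}
  n3 li={s} lo={n,s}
  n4 li={d} lo={d}
  n5 li={n} lo=∅
  n6 li={d} lo={d,n,s}
  n7 li={n,s} lo={n,s}
  n8 li={n,s} lo=∅

live-out(n2) = ["s"]

Answer: ["s"]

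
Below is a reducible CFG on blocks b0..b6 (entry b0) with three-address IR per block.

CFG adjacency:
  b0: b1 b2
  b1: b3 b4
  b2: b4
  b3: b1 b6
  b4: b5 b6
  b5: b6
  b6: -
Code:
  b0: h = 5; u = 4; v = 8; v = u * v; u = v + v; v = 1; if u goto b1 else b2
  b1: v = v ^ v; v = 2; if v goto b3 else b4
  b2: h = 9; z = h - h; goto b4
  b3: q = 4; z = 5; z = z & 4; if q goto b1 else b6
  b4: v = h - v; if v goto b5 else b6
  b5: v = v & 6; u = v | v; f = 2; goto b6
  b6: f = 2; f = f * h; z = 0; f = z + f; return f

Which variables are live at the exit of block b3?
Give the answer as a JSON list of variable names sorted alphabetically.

Answer: ["h", "v"]

Derivation:
Block summaries:
  b0 def {h,u,v} use ∅
  b1 def {v} use {v}
  b2 def {h,z} use ∅
  b3 def {q,z} use ∅
  b4 def {v} use {h,v}
  b5 def {f,u,v} use {v}
  b6 def {f,z} use {h}

Liveness:
  b0: in=∅ out={h,v}
  b1: in={h,v} out={h,v}
  b2: in={v} out={h,v}
  b3: in={h,v} out={h,v}
  b4: in={h,v} out={h,v}
  b5: in={h,v} out={h}
  b6: in={h} out=∅

live-out(b3) = ["h", "v"]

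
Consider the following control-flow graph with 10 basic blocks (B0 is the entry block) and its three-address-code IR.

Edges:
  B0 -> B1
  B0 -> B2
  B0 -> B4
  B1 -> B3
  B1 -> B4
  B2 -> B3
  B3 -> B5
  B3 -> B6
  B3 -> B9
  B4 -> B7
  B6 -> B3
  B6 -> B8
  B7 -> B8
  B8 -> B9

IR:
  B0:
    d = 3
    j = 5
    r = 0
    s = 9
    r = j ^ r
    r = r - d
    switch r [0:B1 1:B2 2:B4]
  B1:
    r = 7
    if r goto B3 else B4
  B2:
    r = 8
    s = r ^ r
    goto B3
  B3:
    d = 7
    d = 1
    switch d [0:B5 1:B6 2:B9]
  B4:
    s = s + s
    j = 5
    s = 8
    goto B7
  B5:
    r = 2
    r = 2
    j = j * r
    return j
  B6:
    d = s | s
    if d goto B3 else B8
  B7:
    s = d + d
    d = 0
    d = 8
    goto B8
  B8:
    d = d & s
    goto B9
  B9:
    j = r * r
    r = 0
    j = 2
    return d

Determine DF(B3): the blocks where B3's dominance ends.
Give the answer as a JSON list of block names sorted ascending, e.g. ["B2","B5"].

idom tree: B1←B0 B2←B0 B3←B0 B4←B0 B5←B3 B6←B3 B7←B4 B8←B0 B9←B0
Dom∩ at merges:
  B3: preds {B1,B2,B6}: {B0,B1} ∩ {B0,B2} ∩ {B0,B3,B6} = {B0}; idom=B0
  B4: preds {B0,B1}: {B0} ∩ {B0,B1} = {B0}; idom=B0
  B8: preds {B6,B7}: {B0,B3,B6} ∩ {B0,B4,B7} = {B0}; idom=B0
  B9: preds {B3,B8}: {B0,B3} ∩ {B0,B8} = {B0}; idom=B0

DF walk-up:
  B3←B1: walk B1 to B0
  B3←B2: walk B2 to B0
  B3←B6: walk B6→B3 to B0
  B4←B0: walk · to B0
  B4←B1: walk B1 to B0
  B8←B6: walk B6→B3 to B0
  B8←B7: walk B7→B4 to B0
  B9←B3: walk B3 to B0
  B9←B8: walk B8 to B0
  B0 → ∅
  B1 → {B3,B4}
  B2 → {B3}
  B3 → {B3,B8,B9}
  B4 → {B8}
  B5 → ∅
  B6 → {B3,B8}
  B7 → {B8}
  B8 → {B9}
  B9 → ∅

DF(B3) = ["B3", "B8", "B9"]

Answer: ["B3", "B8", "B9"]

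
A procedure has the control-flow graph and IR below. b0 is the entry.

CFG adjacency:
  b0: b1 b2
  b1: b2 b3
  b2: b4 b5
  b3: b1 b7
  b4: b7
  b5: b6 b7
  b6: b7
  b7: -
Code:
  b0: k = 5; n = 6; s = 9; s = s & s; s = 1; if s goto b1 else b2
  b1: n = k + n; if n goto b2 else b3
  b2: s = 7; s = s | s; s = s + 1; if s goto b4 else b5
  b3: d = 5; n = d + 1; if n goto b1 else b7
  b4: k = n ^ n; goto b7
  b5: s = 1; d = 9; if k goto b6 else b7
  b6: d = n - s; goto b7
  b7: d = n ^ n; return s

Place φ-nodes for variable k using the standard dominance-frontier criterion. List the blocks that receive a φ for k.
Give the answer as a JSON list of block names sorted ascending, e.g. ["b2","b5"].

idom tree: b1←b0 b2←b0 b3←b1 b4←b2 b5←b2 b6←b5 b7←b0
Dom∩ at merges:
  b1: preds {b0,b3}: {b0} ∩ {b0,b1,b3} = {b0}; idom=b0
  b2: preds {b0,b1}: {b0} ∩ {b0,b1} = {b0}; idom=b0
  b7: preds {b3,b4,b5,b6}: {b0,b1,b3} ∩ {b0,b2,b4} ∩ {b0,b2,b5} ∩ {b0,b2,b5,b6} = {b0}; idom=b0

DF walk-up:
  join b1 pred b0: · stop@b0
  join b1 pred b3: b3→b1 stop@b0
  join b2 pred b0: · stop@b0
  join b2 pred b1: b1 stop@b0
  join b7 pred b3: b3→b1 stop@b0
  join b7 pred b4: b4→b2 stop@b0
  join b7 pred b5: b5→b2 stop@b0
  join b7 pred b6: b6→b5→b2 stop@b0
  DF(b0)=∅
  DF(b1)={b1,b2,b7}
  DF(b2)={b7}
  DF(b3)={b1,b7}
  DF(b4)={b7}
  DF(b5)={b7}
  DF(b6)={b7}
  DF(b7)=∅

φ for k: defs {b0,b4}
  DF⁺ = {b7}

Answer: ["b7"]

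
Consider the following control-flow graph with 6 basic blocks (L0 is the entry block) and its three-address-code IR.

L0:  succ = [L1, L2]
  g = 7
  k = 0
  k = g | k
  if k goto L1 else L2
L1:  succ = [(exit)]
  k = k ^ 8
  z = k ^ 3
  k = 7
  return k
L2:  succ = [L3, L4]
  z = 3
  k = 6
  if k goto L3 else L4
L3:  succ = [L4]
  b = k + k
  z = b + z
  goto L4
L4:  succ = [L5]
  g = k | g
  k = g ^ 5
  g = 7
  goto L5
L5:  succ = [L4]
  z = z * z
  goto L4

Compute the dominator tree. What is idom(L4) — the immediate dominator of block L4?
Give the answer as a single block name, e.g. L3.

Answer: L2

Derivation:
idom tree: L1←L0 L2←L0 L3←L2 L4←L2 L5←L4
Dom at joins:
  L4: preds {L2,L3,L5}: {L0,L2} ∩ {L0,L2,L3} ∩ {L0,L2,L4,L5} = {L0,L2}; idom=L2

idom(L4) = L2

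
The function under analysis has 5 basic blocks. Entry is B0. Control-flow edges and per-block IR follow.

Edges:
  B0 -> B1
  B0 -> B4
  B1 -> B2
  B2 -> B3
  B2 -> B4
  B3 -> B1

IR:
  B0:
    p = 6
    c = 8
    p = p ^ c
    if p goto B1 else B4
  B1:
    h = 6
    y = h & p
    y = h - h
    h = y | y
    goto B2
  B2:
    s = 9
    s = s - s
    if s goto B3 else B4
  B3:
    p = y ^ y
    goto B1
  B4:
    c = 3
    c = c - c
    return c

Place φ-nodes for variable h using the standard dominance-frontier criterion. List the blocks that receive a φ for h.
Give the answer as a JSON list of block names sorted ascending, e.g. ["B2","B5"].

Answer: ["B1", "B4"]

Working:
idom tree: B1←B0 B2←B1 B3←B2 B4←B0
Dom at joins:
  B1: preds {B0,B3}: {B0} ∩ {B0,B1,B2,B3} = {B0}; idom=B0
  B4: preds {B0,B2}: {B0} ∩ {B0,B1,B2} = {B0}; idom=B0

DF derivation:
  join B1 pred B0: · stop@B0
  join B1 pred B3: B3→B2→B1 stop@B0
  join B4 pred B0: · stop@B0
  join B4 pred B2: B2→B1 stop@B0
  DF(B0)=∅
  DF(B1)={B1,B4}
  DF(B2)={B1,B4}
  DF(B3)={B1}
  DF(B4)=∅

φ for h: defs {B1}
  DF⁺ = {B1,B4}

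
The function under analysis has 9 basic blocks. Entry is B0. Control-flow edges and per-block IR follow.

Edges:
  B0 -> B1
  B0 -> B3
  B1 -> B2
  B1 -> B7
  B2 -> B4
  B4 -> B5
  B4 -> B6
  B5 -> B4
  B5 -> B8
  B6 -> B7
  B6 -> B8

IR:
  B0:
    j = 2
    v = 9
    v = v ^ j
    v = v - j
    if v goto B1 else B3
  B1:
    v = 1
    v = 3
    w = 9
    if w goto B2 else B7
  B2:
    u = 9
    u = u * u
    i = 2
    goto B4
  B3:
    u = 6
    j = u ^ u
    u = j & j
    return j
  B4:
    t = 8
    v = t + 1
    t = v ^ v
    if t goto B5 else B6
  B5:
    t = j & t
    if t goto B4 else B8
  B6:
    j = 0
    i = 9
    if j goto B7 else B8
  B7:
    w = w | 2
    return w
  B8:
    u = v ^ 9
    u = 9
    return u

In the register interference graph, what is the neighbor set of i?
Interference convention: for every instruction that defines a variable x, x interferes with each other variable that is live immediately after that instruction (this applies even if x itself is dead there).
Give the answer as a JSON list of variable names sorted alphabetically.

Answer: ["j", "v", "w"]

Derivation:
Per-block:
  B0 def {j,v} use ∅
  B1 def {v,w} use ∅
  B2 def {i,u} use ∅
  B3 def {j,u} use ∅
  B4 def {t,v} use ∅
  B5 def {t} use {j,t}
  B6 def {i,j} use ∅
  B7 def {w} use {w}
  B8 def {u} use {v}

Live sets:
  B0: in=∅ out={j}
  B1: in={j} out={j,w}
  B2: in={j,w} out={j,w}
  B3: in=∅ out=∅
  B4: in={j,w} out={j,t,v,w}
  B5: in={j,t,v,w} out={j,v,w}
  B6: in={v,w} out={v,w}
  B7: in={w} out=∅
  B8: in={v} out=∅

Interfere edges:
  i — {j,v,w}
  j — {i,t,u,v,w}
  t — {j,v,w}
  u — {j,w}
  v — {i,j,t,w}
  w — {i,j,t,u,v}

N(i) = ["j", "v", "w"]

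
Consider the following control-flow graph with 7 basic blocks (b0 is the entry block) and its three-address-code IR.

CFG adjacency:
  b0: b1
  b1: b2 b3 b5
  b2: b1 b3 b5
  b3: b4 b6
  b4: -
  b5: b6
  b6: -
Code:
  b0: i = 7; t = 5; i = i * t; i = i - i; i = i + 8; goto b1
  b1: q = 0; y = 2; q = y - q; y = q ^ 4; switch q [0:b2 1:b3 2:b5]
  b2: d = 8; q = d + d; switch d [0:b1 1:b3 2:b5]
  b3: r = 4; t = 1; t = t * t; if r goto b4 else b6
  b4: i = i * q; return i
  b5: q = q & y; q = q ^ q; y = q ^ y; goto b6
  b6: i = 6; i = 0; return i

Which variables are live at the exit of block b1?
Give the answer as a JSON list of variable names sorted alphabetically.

Answer: ["i", "q", "y"]

Analysis:
Block summaries:
  b0: {i,t} / ∅
  b1: {q,y} / ∅
  b2: {d,q} / ∅
  b3: {r,t} / ∅
  b4: {i} / {i,q}
  b5: {q,y} / {q,y}
  b6: {i} / ∅

Live sets:
  b0: in=∅ out={i}
  b1: in={i} out={i,q,y}
  b2: in={i,y} out={i,q,y}
  b3: in={i,q} out={i,q}
  b4: in={i,q} out=∅
  b5: in={q,y} out=∅
  b6: in=∅ out=∅

live-out(b1) = ["i", "q", "y"]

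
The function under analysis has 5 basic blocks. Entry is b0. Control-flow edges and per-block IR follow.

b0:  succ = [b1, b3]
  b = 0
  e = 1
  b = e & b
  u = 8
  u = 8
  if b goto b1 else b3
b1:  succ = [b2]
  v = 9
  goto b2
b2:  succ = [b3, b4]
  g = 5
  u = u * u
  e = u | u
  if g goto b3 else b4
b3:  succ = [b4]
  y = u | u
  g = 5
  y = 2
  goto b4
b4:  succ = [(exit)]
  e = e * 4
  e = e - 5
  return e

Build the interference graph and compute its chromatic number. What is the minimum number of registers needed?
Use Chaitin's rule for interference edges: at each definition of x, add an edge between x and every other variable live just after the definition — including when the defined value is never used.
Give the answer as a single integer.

Answer: 3

Derivation:
def/use:
  b0: {b,e,u} / ∅
  b1: {v} / ∅
  b2: {e,g,u} / {u}
  b3: {g,y} / {u}
  b4: {e} / {e}

Live sets:
  b0 li=∅ lo={e,u}
  b1 li={u} lo={u}
  b2 li={u} lo={e,u}
  b3 li={e,u} lo={e}
  b4 li={e} lo=∅

Conflict graph:
  b: {e,u}
  e: {b,g,u,y}
  g: {e,u}
  u: {b,e,g,v}
  v: {u}
  y: {e}

Chromatic number:
  lower bound: {b,e,u} mutually conflict ⇒ χ ≥ 3
  3-colouring: R0={e,v}  R1={u,y}  R2={b,g}
  χ = 3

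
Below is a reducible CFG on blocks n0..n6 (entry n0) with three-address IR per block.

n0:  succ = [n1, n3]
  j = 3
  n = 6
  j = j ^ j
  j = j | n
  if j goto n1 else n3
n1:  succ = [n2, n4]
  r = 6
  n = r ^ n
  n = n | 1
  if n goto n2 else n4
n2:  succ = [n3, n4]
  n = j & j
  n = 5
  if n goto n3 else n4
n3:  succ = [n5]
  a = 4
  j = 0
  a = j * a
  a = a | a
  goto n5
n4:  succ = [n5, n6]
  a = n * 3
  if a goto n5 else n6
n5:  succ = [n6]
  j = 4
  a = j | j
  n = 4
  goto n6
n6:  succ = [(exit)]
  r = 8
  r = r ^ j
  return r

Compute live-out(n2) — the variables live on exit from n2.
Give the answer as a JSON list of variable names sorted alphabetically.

Answer: ["j", "n"]

Analysis:
Block summaries:
  n0 def {j,n} use ∅
  n1 def {n,r} use {n}
  n2 def {n} use {j}
  n3 def {a,j} use ∅
  n4 def {a} use {n}
  n5 def {a,j,n} use ∅
  n6 def {r} use {j}

Live sets:
  live n0: ∅→{j,n}
  live n1: {j,n}→{j,n}
  live n2: {j}→{j,n}
  live n3: ∅→∅
  live n4: {j,n}→{j}
  live n5: ∅→{j}
  live n6: {j}→∅

live-out(n2) = ["j", "n"]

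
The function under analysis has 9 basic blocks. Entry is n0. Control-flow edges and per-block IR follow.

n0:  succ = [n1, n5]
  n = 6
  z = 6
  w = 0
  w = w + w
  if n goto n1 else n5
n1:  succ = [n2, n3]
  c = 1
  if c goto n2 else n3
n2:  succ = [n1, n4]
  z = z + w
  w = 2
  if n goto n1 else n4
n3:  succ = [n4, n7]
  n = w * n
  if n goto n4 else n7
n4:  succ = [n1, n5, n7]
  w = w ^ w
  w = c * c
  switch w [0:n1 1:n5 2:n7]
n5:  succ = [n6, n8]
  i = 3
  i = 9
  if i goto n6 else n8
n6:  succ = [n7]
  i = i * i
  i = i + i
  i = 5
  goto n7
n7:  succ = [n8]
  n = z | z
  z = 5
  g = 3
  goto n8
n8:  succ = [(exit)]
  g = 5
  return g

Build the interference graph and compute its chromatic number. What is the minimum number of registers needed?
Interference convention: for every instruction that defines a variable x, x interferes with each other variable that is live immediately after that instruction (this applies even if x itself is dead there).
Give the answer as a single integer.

def/use:
  n0: def={n,w,z} ue=∅
  n1: def={c} ue=∅
  n2: def={w,z} ue={n,w,z}
  n3: def={n} ue={n,w}
  n4: def={w} ue={c,w}
  n5: def={i} ue=∅
  n6: def={i} ue={i}
  n7: def={g,n,z} ue={z}
  n8: def={g} ue=∅

Live sets:
  n0 li=∅ lo={n,w,z}
  n1 li={n,w,z} lo={c,n,w,z}
  n2 li={c,n,w,z} lo={c,n,w,z}
  n3 li={c,n,w,z} lo={c,n,w,z}
  n4 li={c,n,w,z} lo={n,w,z}
  n5 li={z} lo={i,z}
  n6 li={i,z} lo={z}
  n7 li={z} lo=∅
  n8 li=∅ lo=∅

Interfere edges:
  c: {n,w,z}
  g: ∅
  i: {z}
  n: {c,w,z}
  w: {c,n,z}
  z: {c,i,n,w}

Registers:
  {c,n,w,z} pairwise interfere (4-clique) ⇒ χ ≥ 4
  assign c→R1 g→R0 i→R1 n→R2 w→R3 z→R0 — no edge inside a register ⇒ χ ≤ 4
  χ = 4

Answer: 4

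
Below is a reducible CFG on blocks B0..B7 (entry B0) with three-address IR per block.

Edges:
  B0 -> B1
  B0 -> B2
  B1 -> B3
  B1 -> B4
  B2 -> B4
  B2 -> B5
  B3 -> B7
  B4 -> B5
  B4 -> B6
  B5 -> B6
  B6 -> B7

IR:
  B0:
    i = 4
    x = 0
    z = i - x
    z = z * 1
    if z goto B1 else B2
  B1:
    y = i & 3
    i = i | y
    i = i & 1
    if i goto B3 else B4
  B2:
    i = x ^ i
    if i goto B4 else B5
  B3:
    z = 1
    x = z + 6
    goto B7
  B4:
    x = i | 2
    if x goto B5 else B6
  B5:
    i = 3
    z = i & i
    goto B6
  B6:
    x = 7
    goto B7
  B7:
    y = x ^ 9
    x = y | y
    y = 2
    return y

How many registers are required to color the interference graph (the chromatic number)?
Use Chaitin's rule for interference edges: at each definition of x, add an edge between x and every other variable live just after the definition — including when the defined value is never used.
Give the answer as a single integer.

Answer: 3

Derivation:
def/use:
  B0 def {i,x,z} use ∅
  B1 def {i,y} use {i}
  B2 def {i} use {i,x}
  B3 def {x,z} use ∅
  B4 def {x} use {i}
  B5 def {i,z} use ∅
  B6 def {x} use ∅
  B7 def {x,y} use {x}

Live sets:
  B0: in=∅ out={i,x}
  B1: in={i} out={i}
  B2: in={i,x} out={i}
  B3: in=∅ out={x}
  B4: in={i} out=∅
  B5: in=∅ out=∅
  B6: in=∅ out={x}
  B7: in={x} out=∅

Conflict graph:
  i: {x,y,z}
  x: {i,z}
  y: {i}
  z: {i,x}

Colouring:
  lower bound: {i,x,z} mutually conflict ⇒ χ ≥ 3
  assign i→c0 x→c1 y→c1 z→c2 — no edge inside a register ⇒ χ ≤ 3
  χ = 3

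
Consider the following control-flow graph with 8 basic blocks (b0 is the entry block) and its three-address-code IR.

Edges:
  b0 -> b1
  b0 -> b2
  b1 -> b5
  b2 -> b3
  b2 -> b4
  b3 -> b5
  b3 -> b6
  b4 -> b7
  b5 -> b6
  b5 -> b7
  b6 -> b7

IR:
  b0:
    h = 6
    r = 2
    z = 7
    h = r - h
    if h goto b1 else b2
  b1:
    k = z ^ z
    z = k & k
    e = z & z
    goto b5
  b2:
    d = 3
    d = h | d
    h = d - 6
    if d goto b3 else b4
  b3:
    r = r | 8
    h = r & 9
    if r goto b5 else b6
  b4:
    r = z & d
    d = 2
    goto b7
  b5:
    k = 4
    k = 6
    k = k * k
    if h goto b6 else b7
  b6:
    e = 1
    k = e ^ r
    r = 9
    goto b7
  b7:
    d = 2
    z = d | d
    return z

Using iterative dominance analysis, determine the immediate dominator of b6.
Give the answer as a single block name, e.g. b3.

Answer: b0

Derivation:
idom tree: b1←b0 b2←b0 b3←b2 b4←b2 b5←b0 b6←b0 b7←b0
Dom at joins:
  b5: preds {b1,b3}: {b0,b1} ∩ {b0,b2,b3} = {b0}; idom=b0
  b6: preds {b3,b5}: {b0,b2,b3} ∩ {b0,b5} = {b0}; idom=b0
  b7: preds {b4,b5,b6}: {b0,b2,b4} ∩ {b0,b5} ∩ {b0,b6} = {b0}; idom=b0

idom(b6) = b0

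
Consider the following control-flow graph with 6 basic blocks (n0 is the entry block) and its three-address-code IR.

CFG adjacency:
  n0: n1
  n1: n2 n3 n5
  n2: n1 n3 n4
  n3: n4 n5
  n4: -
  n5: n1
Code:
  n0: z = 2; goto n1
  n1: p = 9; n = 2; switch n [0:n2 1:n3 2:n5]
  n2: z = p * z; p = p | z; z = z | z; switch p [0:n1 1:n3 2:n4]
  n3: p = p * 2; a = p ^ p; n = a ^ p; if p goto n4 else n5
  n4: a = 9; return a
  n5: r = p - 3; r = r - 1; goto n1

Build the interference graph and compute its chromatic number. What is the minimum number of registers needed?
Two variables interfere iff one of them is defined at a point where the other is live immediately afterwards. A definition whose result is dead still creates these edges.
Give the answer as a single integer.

Per-block:
  n0: {z} / ∅
  n1: {n,p} / ∅
  n2: {p,z} / {p,z}
  n3: {a,n,p} / {p}
  n4: {a} / ∅
  n5: {r} / {p}

Liveness:
  n0 li=∅ lo={z}
  n1 li={z} lo={p,z}
  n2 li={p,z} lo={p,z}
  n3 li={p,z} lo={p,z}
  n4 li=∅ lo=∅
  n5 li={p,z} lo={z}

Interfere edges:
  a: {p,z}
  n: {p,z}
  p: {a,n,z}
  r: {z}
  z: {a,n,p,r}

Registers:
  clique {a,p,z} ⇒ need ≥ 3
  assign a→r2 n→r2 p→r1 r→r1 z→r0 — no edge inside a register ⇒ χ ≤ 3
  χ = 3

Answer: 3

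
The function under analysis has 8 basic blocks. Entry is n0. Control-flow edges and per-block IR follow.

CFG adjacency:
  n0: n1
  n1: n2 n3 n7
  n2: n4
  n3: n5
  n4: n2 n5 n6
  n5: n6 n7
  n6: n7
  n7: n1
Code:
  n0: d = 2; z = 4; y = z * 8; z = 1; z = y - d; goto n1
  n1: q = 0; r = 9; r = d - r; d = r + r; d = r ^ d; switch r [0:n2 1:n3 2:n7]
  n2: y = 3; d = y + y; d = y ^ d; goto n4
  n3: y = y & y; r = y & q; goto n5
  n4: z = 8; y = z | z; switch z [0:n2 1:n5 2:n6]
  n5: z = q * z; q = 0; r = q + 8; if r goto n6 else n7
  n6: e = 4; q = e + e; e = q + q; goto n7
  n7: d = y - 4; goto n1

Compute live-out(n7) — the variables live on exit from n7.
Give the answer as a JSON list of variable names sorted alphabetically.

Per-block:
  n0 def {d,y,z} use ∅
  n1 def {d,q,r} use {d}
  n2 def {d,y} use ∅
  n3 def {r,y} use {q,y}
  n4 def {y,z} use ∅
  n5 def {q,r,z} use {q,z}
  n6 def {e,q} use ∅
  n7 def {d} use {y}

Backward fixpoint:
  n0: in=∅ out={d,y,z}
  n1: in={d,y,z} out={q,y,z}
  n2: in={q} out={q}
  n3: in={q,y,z} out={q,y,z}
  n4: in={q} out={q,y,z}
  n5: in={q,y,z} out={y,z}
  n6: in={y,z} out={y,z}
  n7: in={y,z} out={d,y,z}

live-out(n7) = ["d", "y", "z"]

Answer: ["d", "y", "z"]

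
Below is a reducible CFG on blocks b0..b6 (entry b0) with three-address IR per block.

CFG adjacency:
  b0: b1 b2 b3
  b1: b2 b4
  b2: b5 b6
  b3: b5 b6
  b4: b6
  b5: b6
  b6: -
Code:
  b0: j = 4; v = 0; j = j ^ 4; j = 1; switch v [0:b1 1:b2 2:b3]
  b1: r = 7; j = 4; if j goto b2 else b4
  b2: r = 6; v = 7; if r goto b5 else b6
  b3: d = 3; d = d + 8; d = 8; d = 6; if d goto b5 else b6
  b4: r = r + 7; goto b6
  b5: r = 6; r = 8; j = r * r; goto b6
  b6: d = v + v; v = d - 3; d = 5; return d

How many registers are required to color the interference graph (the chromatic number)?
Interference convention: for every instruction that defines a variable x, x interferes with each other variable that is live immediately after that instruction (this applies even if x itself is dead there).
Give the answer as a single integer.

Answer: 3

Derivation:
Block summaries:
  b0: def={j,v} ue=∅
  b1: def={j,r} ue=∅
  b2: def={r,v} ue=∅
  b3: def={d} ue=∅
  b4: def={r} ue={r}
  b5: def={j,r} ue=∅
  b6: def={d,v} ue={v}

Backward fixpoint:
  b0 li=∅ lo={v}
  b1 li={v} lo={r,v}
  b2 li=∅ lo={v}
  b3 li={v} lo={v}
  b4 li={r,v} lo={v}
  b5 li={v} lo={v}
  b6 li={v} lo=∅

Interference:
  d — {v}
  j — {r,v}
  r — {j,v}
  v — {d,j,r}

Registers:
  {j,r,v} pairwise interfere (3-clique) ⇒ χ ≥ 3
  assign d→r1 j→r1 r→r2 v→r0 — no edge inside a register ⇒ χ ≤ 3
  χ = 3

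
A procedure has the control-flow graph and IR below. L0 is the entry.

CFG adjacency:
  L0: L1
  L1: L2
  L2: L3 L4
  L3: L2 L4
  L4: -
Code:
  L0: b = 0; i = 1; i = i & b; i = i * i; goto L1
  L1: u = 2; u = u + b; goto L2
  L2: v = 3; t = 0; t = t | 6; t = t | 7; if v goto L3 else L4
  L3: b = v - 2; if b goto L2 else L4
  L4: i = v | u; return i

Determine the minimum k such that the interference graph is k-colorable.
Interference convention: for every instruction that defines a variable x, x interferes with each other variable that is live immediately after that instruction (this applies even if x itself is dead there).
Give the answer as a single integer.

Per-block:
  L0: {b,i} / ∅
  L1: {u} / {b}
  L2: {t,v} / ∅
  L3: {b} / {v}
  L4: {i} / {u,v}

Live sets:
  L0: in=∅ out={b}
  L1: in={b} out={u}
  L2: in={u} out={u,v}
  L3: in={u,v} out={u,v}
  L4: in={u,v} out=∅

Interfere edges:
  b: {i,u,v}
  i: {b}
  t: {u,v}
  u: {b,t,v}
  v: {b,t,u}

Colouring:
  {b,u,v} pairwise interfere (3-clique) ⇒ χ ≥ 3
  3-colouring: R0={b,t}  R1={i,u}  R2={v}
  χ = 3

Answer: 3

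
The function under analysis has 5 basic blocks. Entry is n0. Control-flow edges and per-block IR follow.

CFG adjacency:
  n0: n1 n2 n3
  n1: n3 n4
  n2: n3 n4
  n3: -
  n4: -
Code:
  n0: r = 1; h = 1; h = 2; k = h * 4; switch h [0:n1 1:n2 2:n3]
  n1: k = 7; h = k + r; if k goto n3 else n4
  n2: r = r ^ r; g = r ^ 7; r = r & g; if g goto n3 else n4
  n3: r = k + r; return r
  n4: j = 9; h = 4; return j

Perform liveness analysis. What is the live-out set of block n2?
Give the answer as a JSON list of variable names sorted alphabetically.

Block summaries:
  n0: def={h,k,r} ue=∅
  n1: def={h,k} ue={r}
  n2: def={g,r} ue={r}
  n3: def={r} ue={k,r}
  n4: def={h,j} ue=∅

Liveness:
  n0 li=∅ lo={k,r}
  n1 li={r} lo={k,r}
  n2 li={k,r} lo={k,r}
  n3 li={k,r} lo=∅
  n4 li=∅ lo=∅

live-out(n2) = ["k", "r"]

Answer: ["k", "r"]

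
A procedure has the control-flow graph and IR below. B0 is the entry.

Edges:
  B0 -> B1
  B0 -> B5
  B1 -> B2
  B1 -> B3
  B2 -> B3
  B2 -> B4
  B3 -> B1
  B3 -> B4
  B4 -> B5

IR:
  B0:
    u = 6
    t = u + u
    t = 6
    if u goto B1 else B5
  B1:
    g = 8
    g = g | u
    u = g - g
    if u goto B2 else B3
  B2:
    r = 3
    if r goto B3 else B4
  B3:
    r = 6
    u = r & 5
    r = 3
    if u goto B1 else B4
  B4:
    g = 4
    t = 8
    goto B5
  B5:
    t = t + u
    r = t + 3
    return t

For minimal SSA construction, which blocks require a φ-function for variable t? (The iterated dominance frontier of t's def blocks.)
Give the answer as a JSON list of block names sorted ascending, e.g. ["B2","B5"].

idom tree: B1←B0 B2←B1 B3←B1 B4←B1 B5←B0
Dom∩ at merges:
  B1: preds {B0,B3}: {B0} ∩ {B0,B1,B3} = {B0}; idom=B0
  B3: preds {B1,B2}: {B0,B1} ∩ {B0,B1,B2} = {B0,B1}; idom=B1
  B4: preds {B2,B3}: {B0,B1,B2} ∩ {B0,B1,B3} = {B0,B1}; idom=B1
  B5: preds {B0,B4}: {B0} ∩ {B0,B1,B4} = {B0}; idom=B0

DF derivation:
  B1←B0: walk · to B0
  B1←B3: walk B3→B1 to B0
  B3←B1: walk · to B1
  B3←B2: walk B2 to B1
  B4←B2: walk B2 to B1
  B4←B3: walk B3 to B1
  B5←B0: walk · to B0
  B5←B4: walk B4→B1 to B0
  B0: DF=∅
  B1: DF={B1,B5}
  B2: DF={B3,B4}
  B3: DF={B1,B4}
  B4: DF={B5}
  B5: DF=∅

φ for t: defs {B0,B4,B5}
  DF⁺ = {B5}

Answer: ["B5"]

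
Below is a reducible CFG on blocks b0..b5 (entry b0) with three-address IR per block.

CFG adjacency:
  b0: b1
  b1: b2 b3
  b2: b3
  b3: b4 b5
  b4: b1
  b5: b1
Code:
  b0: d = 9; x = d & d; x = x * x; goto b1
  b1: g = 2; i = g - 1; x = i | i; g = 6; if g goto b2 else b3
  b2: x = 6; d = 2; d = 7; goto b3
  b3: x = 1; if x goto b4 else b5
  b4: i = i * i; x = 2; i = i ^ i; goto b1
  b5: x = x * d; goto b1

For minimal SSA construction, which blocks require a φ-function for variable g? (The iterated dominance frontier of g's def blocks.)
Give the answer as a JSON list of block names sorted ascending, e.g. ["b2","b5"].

Answer: ["b1"]

Analysis:
idom tree: b1←b0 b2←b1 b3←b1 b4←b3 b5←b3
Join-block Dom:
  b1: preds {b0,b4,b5}: {b0} ∩ {b0,b1,b3,b4} ∩ {b0,b1,b3,b5} = {b0}; idom=b0
  b3: preds {b1,b2}: {b0,b1} ∩ {b0,b1,b2} = {b0,b1}; idom=b1

DF walk-up:
  join b1 pred b0: · stop@b0
  join b1 pred b4: b4→b3→b1 stop@b0
  join b1 pred b5: b5→b3→b1 stop@b0
  join b3 pred b1: · stop@b1
  join b3 pred b2: b2 stop@b1
  b0: DF=∅
  b1: DF={b1}
  b2: DF={b3}
  b3: DF={b1}
  b4: DF={b1}
  b5: DF={b1}

φ for g: defs {b1}
  DF⁺ = {b1}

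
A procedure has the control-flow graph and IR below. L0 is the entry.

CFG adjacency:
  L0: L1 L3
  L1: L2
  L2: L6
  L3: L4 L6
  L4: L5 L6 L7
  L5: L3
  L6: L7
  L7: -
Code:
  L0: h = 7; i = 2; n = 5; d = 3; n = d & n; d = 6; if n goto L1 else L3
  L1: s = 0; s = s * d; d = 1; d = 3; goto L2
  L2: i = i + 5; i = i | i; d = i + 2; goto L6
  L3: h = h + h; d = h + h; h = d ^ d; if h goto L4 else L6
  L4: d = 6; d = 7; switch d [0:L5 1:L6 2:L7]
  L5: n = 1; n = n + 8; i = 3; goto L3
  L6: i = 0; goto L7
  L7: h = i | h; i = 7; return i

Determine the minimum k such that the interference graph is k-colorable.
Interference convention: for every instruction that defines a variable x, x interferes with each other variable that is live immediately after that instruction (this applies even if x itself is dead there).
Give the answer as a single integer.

Answer: 4

Analysis:
Block summaries:
  L0: def={d,h,i,n} ue=∅
  L1: def={d,s} ue={d}
  L2: def={d,i} ue={i}
  L3: def={d,h} ue={h}
  L4: def={d} ue=∅
  L5: def={i,n} ue=∅
  L6: def={i} ue=∅
  L7: def={h,i} ue={h,i}

Liveness:
  L0 li=∅ lo={d,h,i}
  L1 li={d,h,i} lo={h,i}
  L2 li={h,i} lo={h}
  L3 li={h,i} lo={h,i}
  L4 li={h,i} lo={h,i}
  L5 li={h} lo={h,i}
  L6 li={h} lo={h,i}
  L7 li={h,i} lo=∅

Interfere edges:
  d — {h,i,n,s}
  h — {d,i,n,s}
  i — {d,h,n,s}
  n — {d,h,i}
  s — {d,h,i}

Registers:
  lower bound: {d,h,i,n} mutually conflict ⇒ χ ≥ 4
  assign d→r0 h→r1 i→r2 n→r3 s→r3 — no edge inside a register ⇒ χ ≤ 4
  χ = 4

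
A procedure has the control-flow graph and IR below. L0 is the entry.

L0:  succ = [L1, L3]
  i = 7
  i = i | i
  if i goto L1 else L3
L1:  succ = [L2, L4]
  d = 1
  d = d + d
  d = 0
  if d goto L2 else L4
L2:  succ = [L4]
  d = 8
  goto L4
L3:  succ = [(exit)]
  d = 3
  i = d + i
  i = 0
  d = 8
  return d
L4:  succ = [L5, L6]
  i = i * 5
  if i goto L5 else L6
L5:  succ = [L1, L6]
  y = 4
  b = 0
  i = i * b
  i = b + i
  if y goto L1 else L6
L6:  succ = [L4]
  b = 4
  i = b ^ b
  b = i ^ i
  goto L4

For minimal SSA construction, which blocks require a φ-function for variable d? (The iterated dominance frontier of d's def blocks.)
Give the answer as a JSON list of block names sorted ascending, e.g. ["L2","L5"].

Answer: ["L1", "L4"]

Working:
idom tree: L1←L0 L2←L1 L3←L0 L4←L1 L5←L4 L6←L4
Dom at joins:
  L1: preds {L0,L5}: {L0} ∩ {L0,L1,L4,L5} = {L0}; idom=L0
  L4: preds {L1,L2,L6}: {L0,L1} ∩ {L0,L1,L2} ∩ {L0,L1,L4,L6} = {L0,L1}; idom=L1
  L6: preds {L4,L5}: {L0,L1,L4} ∩ {L0,L1,L4,L5} = {L0,L1,L4}; idom=L4

DF derivation:
  join L1 pred L0: · stop@L0
  join L1 pred L5: L5→L4→L1 stop@L0
  join L4 pred L1: · stop@L1
  join L4 pred L2: L2 stop@L1
  join L4 pred L6: L6→L4 stop@L1
  join L6 pred L4: · stop@L4
  join L6 pred L5: L5 stop@L4
  L0: DF=∅
  L1: DF={L1}
  L2: DF={L4}
  L3: DF=∅
  L4: DF={L1,L4}
  L5: DF={L1,L6}
  L6: DF={L4}

φ for d: defs {L1,L2,L3}
  DF⁺ = {L1,L4}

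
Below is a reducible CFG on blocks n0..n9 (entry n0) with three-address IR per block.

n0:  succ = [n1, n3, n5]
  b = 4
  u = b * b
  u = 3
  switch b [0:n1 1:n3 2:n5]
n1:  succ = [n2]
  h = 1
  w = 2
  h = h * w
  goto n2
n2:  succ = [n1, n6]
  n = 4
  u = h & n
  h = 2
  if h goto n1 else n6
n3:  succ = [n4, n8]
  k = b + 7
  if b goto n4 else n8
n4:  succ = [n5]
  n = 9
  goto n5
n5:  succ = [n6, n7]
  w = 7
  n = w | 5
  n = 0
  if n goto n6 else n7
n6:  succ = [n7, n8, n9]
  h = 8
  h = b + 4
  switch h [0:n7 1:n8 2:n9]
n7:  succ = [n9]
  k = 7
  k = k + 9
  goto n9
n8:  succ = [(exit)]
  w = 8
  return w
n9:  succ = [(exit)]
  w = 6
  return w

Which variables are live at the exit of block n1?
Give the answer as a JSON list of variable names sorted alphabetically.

Answer: ["b", "h"]

Derivation:
Block summaries:
  n0 def {b,u} use ∅
  n1 def {h,w} use ∅
  n2 def {h,n,u} use {h}
  n3 def {k} use {b}
  n4 def {n} use ∅
  n5 def {n,w} use ∅
  n6 def {h} use {b}
  n7 def {k} use ∅
  n8 def {w} use ∅
  n9 def {w} use ∅

Liveness:
  n0: in=∅ out={b}
  n1: in={b} out={b,h}
  n2: in={b,h} out={b}
  n3: in={b} out={b}
  n4: in={b} out={b}
  n5: in={b} out={b}
  n6: in={b} out=∅
  n7: in=∅ out=∅
  n8: in=∅ out=∅
  n9: in=∅ out=∅

live-out(n1) = ["b", "h"]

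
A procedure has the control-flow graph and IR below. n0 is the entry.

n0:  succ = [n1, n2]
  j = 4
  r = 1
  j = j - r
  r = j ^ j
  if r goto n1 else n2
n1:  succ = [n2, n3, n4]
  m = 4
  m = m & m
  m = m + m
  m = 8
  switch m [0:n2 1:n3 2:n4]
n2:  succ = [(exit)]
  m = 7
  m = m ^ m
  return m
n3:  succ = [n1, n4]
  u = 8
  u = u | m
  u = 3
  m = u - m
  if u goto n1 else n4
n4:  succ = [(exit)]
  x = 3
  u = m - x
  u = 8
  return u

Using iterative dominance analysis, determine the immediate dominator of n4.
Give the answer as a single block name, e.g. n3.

idom tree: n1←n0 n2←n0 n3←n1 n4←n1
Dom∩ at merges:
  n1: preds {n0,n3}: {n0} ∩ {n0,n1,n3} = {n0}; idom=n0
  n2: preds {n0,n1}: {n0} ∩ {n0,n1} = {n0}; idom=n0
  n4: preds {n1,n3}: {n0,n1} ∩ {n0,n1,n3} = {n0,n1}; idom=n1

idom(n4) = n1

Answer: n1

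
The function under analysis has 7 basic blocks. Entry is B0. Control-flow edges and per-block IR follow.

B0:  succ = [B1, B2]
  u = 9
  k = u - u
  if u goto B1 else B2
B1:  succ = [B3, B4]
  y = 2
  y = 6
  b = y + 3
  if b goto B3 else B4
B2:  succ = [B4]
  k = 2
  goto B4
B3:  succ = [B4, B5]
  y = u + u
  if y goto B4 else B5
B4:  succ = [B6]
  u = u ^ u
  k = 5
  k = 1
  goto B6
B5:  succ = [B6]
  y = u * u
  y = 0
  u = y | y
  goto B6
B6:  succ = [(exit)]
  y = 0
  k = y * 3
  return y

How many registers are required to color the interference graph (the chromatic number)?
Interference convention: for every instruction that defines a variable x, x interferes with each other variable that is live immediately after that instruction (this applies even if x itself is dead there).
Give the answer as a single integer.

Answer: 3

Working:
Per-block:
  B0: def={k,u} ue=∅
  B1: def={b,y} ue=∅
  B2: def={k} ue=∅
  B3: def={y} ue={u}
  B4: def={k,u} ue={u}
  B5: def={u,y} ue={u}
  B6: def={k,y} ue=∅

Backward fixpoint:
  B0 li=∅ lo={u}
  B1 li={u} lo={u}
  B2 li={u} lo={u}
  B3 li={u} lo={u}
  B4 li={u} lo=∅
  B5 li={u} lo=∅
  B6 li=∅ lo=∅

Interfere edges:
  b: {u}
  k: {u,y}
  u: {b,k,y}
  y: {k,u}

Chromatic number:
  lower bound: {k,u,y} mutually conflict ⇒ χ ≥ 3
  3-colouring: c0={u}  c1={b,k}  c2={y}
  χ = 3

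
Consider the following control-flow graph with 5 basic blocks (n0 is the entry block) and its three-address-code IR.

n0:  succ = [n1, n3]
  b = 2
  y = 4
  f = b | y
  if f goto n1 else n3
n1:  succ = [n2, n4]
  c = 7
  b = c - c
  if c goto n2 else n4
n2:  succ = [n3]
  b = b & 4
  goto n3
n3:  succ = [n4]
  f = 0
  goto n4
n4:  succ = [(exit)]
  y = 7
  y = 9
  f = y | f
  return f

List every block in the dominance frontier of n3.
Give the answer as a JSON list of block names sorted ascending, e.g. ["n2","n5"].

Answer: ["n4"]

Working:
idom tree: n1←n0 n2←n1 n3←n0 n4←n0
Dom at joins:
  n3: preds {n0,n2}: {n0} ∩ {n0,n1,n2} = {n0}; idom=n0
  n4: preds {n1,n3}: {n0,n1} ∩ {n0,n3} = {n0}; idom=n0

DF derivation:
  join n3 pred n0: · stop@n0
  join n3 pred n2: n2→n1 stop@n0
  join n4 pred n1: n1 stop@n0
  join n4 pred n3: n3 stop@n0
  n0: DF=∅
  n1: DF={n3,n4}
  n2: DF={n3}
  n3: DF={n4}
  n4: DF=∅

DF(n3) = ["n4"]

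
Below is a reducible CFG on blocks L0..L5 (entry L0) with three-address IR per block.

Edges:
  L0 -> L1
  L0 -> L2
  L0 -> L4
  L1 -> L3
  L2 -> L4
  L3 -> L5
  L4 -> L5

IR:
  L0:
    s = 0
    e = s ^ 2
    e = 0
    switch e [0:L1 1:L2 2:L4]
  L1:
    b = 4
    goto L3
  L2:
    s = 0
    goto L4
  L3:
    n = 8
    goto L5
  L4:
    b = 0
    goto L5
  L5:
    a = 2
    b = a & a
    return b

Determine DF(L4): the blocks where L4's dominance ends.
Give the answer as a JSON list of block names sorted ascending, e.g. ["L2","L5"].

Answer: ["L5"]

Analysis:
idom tree: L1←L0 L2←L0 L3←L1 L4←L0 L5←L0
Dom at joins:
  L4: preds {L0,L2}: {L0} ∩ {L0,L2} = {L0}; idom=L0
  L5: preds {L3,L4}: {L0,L1,L3} ∩ {L0,L4} = {L0}; idom=L0

DF walk-up:
  join L4 pred L0: · stop@L0
  join L4 pred L2: L2 stop@L0
  join L5 pred L3: L3→L1 stop@L0
  join L5 pred L4: L4 stop@L0
  L0: DF=∅
  L1: DF={L5}
  L2: DF={L4}
  L3: DF={L5}
  L4: DF={L5}
  L5: DF=∅

DF(L4) = ["L5"]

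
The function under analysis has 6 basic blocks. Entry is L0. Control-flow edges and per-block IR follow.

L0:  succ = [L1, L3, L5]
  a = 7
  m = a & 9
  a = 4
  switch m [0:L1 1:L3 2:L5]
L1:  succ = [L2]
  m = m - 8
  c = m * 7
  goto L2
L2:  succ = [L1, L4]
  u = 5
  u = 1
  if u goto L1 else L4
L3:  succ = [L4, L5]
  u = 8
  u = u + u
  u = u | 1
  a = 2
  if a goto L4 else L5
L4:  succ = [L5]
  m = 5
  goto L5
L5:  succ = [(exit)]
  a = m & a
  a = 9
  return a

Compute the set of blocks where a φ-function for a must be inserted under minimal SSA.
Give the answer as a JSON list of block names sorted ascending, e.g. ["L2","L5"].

Answer: ["L4", "L5"]

Derivation:
idom tree: L1←L0 L2←L1 L3←L0 L4←L0 L5←L0
Dom∩ at merges:
  L1: preds {L0,L2}: {L0} ∩ {L0,L1,L2} = {L0}; idom=L0
  L4: preds {L2,L3}: {L0,L1,L2} ∩ {L0,L3} = {L0}; idom=L0
  L5: preds {L0,L3,L4}: {L0} ∩ {L0,L3} ∩ {L0,L4} = {L0}; idom=L0

Frontier:
  L1←L0: walk · to L0
  L1←L2: walk L2→L1 to L0
  L4←L2: walk L2→L1 to L0
  L4←L3: walk L3 to L0
  L5←L0: walk · to L0
  L5←L3: walk L3 to L0
  L5←L4: walk L4 to L0
  DF(L0)=∅
  DF(L1)={L1,L4}
  DF(L2)={L1,L4}
  DF(L3)={L4,L5}
  DF(L4)={L5}
  DF(L5)=∅

φ for a: defs {L0,L3,L5}
  DF⁺ = {L4,L5}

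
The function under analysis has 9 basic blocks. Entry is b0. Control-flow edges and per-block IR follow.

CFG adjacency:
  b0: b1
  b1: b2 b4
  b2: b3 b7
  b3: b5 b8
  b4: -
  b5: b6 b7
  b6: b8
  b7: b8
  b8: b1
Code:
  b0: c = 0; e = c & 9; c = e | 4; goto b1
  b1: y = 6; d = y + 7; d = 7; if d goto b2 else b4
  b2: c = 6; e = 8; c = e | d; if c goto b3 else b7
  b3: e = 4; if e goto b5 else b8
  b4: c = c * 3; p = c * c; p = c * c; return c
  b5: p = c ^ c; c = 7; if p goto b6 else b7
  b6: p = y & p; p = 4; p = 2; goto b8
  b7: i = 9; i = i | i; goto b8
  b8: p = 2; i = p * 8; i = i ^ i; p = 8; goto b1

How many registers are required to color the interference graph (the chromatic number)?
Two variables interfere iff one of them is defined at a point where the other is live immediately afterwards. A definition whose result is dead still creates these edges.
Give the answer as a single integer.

Block summaries:
  b0: def={c,e} ue=∅
  b1: def={d,y} ue=∅
  b2: def={c,e} ue={d}
  b3: def={e} ue=∅
  b4: def={c,p} ue={c}
  b5: def={c,p} ue={c}
  b6: def={p} ue={p,y}
  b7: def={i} ue=∅
  b8: def={i,p} ue=∅

Backward fixpoint:
  b0 li=∅ lo={c}
  b1 li={c} lo={c,d,y}
  b2 li={d,y} lo={c,y}
  b3 li={c,y} lo={c,y}
  b4 li={c} lo=∅
  b5 li={c,y} lo={c,p,y}
  b6 li={c,p,y} lo={c}
  b7 li={c} lo={c}
  b8 li={c} lo={c}

Conflict graph:
  c↔{d,e,i,p,y}
  d↔{c,e,y}
  e↔{c,d,y}
  i↔{c}
  p↔{c,y}
  y↔{c,d,e,p}

Registers:
  lower bound: {c,d,e,y} mutually conflict ⇒ χ ≥ 4
  4-colouring: r0={c}  r1={i,y}  r2={d,p}  r3={e}
  χ = 4

Answer: 4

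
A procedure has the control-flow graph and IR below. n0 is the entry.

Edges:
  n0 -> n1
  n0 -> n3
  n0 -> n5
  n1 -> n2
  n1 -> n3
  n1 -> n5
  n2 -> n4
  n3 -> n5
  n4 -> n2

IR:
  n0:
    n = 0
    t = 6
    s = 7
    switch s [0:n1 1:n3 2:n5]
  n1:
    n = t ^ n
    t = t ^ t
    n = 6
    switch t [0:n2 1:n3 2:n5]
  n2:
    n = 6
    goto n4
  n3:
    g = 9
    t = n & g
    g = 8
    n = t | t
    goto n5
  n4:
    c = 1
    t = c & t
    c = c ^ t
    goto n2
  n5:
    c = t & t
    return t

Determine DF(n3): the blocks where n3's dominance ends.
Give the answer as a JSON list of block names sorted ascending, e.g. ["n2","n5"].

Answer: ["n5"]

Working:
idom tree: n1←n0 n2←n1 n3←n0 n4←n2 n5←n0
Dom at joins:
  n2: preds {n1,n4}: {n0,n1} ∩ {n0,n1,n2,n4} = {n0,n1}; idom=n1
  n3: preds {n0,n1}: {n0} ∩ {n0,n1} = {n0}; idom=n0
  n5: preds {n0,n1,n3}: {n0} ∩ {n0,n1} ∩ {n0,n3} = {n0}; idom=n0

DF derivation:
  n2←n1: walk · to n1
  n2←n4: walk n4→n2 to n1
  n3←n0: walk · to n0
  n3←n1: walk n1 to n0
  n5←n0: walk · to n0
  n5←n1: walk n1 to n0
  n5←n3: walk n3 to n0
  DF(n0)=∅
  DF(n1)={n3,n5}
  DF(n2)={n2}
  DF(n3)={n5}
  DF(n4)={n2}
  DF(n5)=∅

DF(n3) = ["n5"]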